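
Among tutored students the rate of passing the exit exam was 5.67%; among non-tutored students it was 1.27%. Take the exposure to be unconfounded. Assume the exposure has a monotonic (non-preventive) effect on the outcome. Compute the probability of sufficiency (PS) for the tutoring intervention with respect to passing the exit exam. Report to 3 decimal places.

PS ≈ 0.045

p₁ = 0.0567, p₀ = 0.0127.
Under exogeneity and monotonicity, PS = (p₁ − p₀) / (1 − p₀).
PS = (0.0567 − 0.0127) / (1 − 0.0127) = 0.044 / 0.9873 ≈ 0.0446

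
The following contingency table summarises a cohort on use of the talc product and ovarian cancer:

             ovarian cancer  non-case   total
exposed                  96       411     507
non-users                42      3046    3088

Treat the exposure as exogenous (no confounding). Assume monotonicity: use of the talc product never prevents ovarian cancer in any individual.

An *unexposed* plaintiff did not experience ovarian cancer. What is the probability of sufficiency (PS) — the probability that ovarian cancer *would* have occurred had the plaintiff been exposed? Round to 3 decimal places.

PS ≈ 0.178

p₁ = P(outcome | exposed) = 96/507 = 0.18935
p₀ = P(outcome | unexposed) = 42/3088 = 0.013601
Under exogeneity and monotonicity, PS = (p₁ − p₀)/(1 − p₀).
PS = (0.18935 − 0.013601) / 0.9864 ≈ 0.1782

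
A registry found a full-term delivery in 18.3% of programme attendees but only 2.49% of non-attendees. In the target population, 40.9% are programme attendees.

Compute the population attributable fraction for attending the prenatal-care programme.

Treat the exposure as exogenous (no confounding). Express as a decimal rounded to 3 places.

PAF ≈ 0.722

p₁ = 0.183, p₀ = 0.0249.
Overall risk P(Y=1) = π·p₁ + (1−π)·p₀ = 0.409×0.183 + 0.591×0.0249 = 0.089563.
Under exogeneity, PAF = [P(Y=1) − p₀] / P(Y=1).
PAF = (0.089563 − 0.0249) / 0.089563 ≈ 0.7220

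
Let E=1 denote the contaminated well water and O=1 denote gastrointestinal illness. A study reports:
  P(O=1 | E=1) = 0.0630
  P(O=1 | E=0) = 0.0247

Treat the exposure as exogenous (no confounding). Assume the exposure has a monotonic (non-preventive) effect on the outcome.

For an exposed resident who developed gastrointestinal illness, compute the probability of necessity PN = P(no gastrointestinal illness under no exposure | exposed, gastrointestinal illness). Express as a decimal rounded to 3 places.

Let p₁ = 0.063, p₀ = 0.0247.
Under exogeneity and monotonicity, PN = (p₁ − p₀) / p₁.
PN = (0.063 − 0.0247) / 0.063 = 0.0383 / 0.063 ≈ 0.6079

PN ≈ 0.608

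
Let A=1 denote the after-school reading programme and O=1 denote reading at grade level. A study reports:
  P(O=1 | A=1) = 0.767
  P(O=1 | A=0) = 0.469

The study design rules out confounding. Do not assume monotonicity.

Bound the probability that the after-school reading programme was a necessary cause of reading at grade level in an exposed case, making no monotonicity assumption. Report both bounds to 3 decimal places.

Let p₁ = 0.767, p₀ = 0.469.
Under exogeneity alone the bounds on PN are max{0,(p₁−p₀)/p₁} ≤ PN ≤ min{1,(1−p₀)/p₁}.
  lower = (p₁ − p₀)/p₁ = 0.298 / 0.767 ≈ 0.3885
  upper = min{1, (1 − p₀)/p₁} = 0.531 / 0.767 ≈ 0.6923

0.389 ≤ PN ≤ 0.692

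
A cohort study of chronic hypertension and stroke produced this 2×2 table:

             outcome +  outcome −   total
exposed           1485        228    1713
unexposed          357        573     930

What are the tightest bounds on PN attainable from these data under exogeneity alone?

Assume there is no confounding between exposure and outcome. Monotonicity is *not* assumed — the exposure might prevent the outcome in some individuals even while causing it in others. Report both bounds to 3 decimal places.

0.557 ≤ PN ≤ 0.711

p₁ = P(outcome | exposed) = 1485/1713 = 0.8669
p₀ = P(outcome | unexposed) = 357/930 = 0.38387
Under exogeneity alone the bounds on PN are max{0,(p₁−p₀)/p₁} ≤ PN ≤ min{1,(1−p₀)/p₁}.
  lower = (p₁ − p₀)/p₁ = 0.48303 / 0.8669 ≈ 0.5572
  upper = min{1, (1 − p₀)/p₁} = 0.61613 / 0.8669 ≈ 0.7107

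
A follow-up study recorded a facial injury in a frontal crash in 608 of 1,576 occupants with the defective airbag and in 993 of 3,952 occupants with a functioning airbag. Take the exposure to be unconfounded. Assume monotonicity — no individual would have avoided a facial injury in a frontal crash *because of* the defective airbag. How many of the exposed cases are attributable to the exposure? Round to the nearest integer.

about 212 cases

p₁ = P(outcome | exposed) = 608/1576 = 0.38579
p₀ = P(outcome | unexposed) = 993/3952 = 0.25127
PN = (p₁ − p₀)/p₁ = (0.38579 − 0.25127) / 0.38579 ≈ 0.34869.
Attributable cases ≈ PN × (exposed cases) = 0.34869 × 608 ≈ 212.01.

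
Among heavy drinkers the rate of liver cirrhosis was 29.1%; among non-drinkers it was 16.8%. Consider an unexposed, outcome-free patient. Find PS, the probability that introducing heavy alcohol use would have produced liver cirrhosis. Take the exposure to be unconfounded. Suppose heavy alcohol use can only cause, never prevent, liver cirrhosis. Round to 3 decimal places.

p₁ = 0.291, p₀ = 0.168.
Under exogeneity and monotonicity, PS = (p₁ − p₀) / (1 − p₀).
PS = (0.291 − 0.168) / (1 − 0.168) = 0.123 / 0.832 ≈ 0.1478

PS ≈ 0.148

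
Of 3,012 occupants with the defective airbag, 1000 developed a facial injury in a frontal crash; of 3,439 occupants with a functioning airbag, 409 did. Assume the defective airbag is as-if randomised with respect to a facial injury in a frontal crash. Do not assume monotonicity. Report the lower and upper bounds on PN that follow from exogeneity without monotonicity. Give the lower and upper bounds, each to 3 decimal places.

p₁ = P(outcome | exposed) = 1000/3012 = 0.33201
p₀ = P(outcome | unexposed) = 409/3439 = 0.11893
Under exogeneity alone the bounds on PN are max{0,(p₁−p₀)/p₁} ≤ PN ≤ min{1,(1−p₀)/p₁}.
  lower = (p₁ − p₀)/p₁ = 0.21308 / 0.33201 ≈ 0.6418
  upper = min{1, (1 − p₀)/p₁} = 0.88107 / 0.33201 ≈ 2.6538 → capped at 1

0.642 ≤ PN ≤ 1.000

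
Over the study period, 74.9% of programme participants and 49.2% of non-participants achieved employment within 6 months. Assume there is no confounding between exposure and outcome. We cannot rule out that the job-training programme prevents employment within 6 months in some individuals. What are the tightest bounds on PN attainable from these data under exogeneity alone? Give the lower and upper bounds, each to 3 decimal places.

0.343 ≤ PN ≤ 0.678

p₁ = 0.749, p₀ = 0.492.
Under exogeneity alone the bounds on PN are max{0,(p₁−p₀)/p₁} ≤ PN ≤ min{1,(1−p₀)/p₁}.
  lower = (p₁ − p₀)/p₁ = 0.257 / 0.749 ≈ 0.3431
  upper = min{1, (1 − p₀)/p₁} = 0.508 / 0.749 ≈ 0.6782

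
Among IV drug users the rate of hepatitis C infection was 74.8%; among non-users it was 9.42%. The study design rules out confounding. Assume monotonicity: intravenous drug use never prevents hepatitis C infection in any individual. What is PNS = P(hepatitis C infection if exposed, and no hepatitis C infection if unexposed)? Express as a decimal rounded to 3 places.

p₁ = 0.748, p₀ = 0.0942.
Under exogeneity and monotonicity, PNS = p₁ − p₀.
PNS = 0.748 − 0.0942 = 0.6538

PNS ≈ 0.654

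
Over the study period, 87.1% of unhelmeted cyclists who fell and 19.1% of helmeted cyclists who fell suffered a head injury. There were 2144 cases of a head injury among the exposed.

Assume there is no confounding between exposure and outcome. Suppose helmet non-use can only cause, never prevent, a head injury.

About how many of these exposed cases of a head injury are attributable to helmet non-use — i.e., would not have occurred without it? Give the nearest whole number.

about 1674 cases

p₁ = 0.871, p₀ = 0.191.
PN = (p₁ − p₀)/p₁ = (0.871 − 0.191) / 0.871 ≈ 0.78071.
Attributable cases ≈ PN × (exposed cases) = 0.78071 × 2144 ≈ 1673.85.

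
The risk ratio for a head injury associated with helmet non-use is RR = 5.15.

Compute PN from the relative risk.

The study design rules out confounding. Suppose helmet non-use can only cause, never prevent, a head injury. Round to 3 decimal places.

PN ≈ 0.806

Under exogeneity and monotonicity, PN = (RR − 1) / RR = 1 − 1/RR.
PN = (5.15 − 1) / 5.15 = 4.15 / 5.15 ≈ 0.8058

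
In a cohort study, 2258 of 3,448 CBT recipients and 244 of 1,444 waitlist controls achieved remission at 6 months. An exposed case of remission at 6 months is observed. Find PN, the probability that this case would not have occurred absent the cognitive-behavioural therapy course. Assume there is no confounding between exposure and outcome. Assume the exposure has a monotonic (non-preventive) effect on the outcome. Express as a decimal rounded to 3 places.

PN ≈ 0.742

p₁ = P(outcome | exposed) = 2258/3448 = 0.65487
p₀ = P(outcome | unexposed) = 244/1444 = 0.16898
Under exogeneity and monotonicity, PN = (p₁ − p₀) / p₁.
PN = (0.65487 − 0.16898) / 0.65487 = 0.4859 / 0.65487 ≈ 0.7420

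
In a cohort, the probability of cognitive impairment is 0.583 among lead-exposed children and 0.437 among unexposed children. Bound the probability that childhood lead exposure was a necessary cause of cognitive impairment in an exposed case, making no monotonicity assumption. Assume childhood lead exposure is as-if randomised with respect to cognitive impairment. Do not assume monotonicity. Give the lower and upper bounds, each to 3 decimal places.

Let p₁ = 0.583, p₀ = 0.437.
Under exogeneity alone the bounds on PN are max{0,(p₁−p₀)/p₁} ≤ PN ≤ min{1,(1−p₀)/p₁}.
  lower = (p₁ − p₀)/p₁ = 0.146 / 0.583 ≈ 0.2504
  upper = min{1, (1 − p₀)/p₁} = 0.563 / 0.583 ≈ 0.9657

0.250 ≤ PN ≤ 0.966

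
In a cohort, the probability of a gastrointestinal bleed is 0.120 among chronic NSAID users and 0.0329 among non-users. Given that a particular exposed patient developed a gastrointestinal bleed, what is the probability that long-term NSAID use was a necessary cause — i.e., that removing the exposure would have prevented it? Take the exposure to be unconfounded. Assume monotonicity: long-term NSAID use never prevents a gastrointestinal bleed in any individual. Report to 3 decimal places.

Let p₁ = 0.12, p₀ = 0.0329.
Under exogeneity and monotonicity, PN = (p₁ − p₀) / p₁.
PN = (0.12 − 0.0329) / 0.12 = 0.0871 / 0.12 ≈ 0.7258

PN ≈ 0.726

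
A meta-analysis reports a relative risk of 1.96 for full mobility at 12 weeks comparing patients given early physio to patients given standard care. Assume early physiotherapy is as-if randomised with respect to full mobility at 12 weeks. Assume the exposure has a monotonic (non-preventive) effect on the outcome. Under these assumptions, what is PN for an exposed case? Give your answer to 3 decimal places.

Under exogeneity and monotonicity, PN = (RR − 1) / RR = 1 − 1/RR.
PN = (1.96 − 1) / 1.96 = 0.96 / 1.96 ≈ 0.4898

PN ≈ 0.490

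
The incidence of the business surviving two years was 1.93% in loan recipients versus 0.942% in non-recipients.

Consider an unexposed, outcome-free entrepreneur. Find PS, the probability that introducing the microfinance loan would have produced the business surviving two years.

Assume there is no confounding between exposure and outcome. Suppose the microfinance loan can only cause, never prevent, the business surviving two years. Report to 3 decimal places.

PS ≈ 0.010

p₁ = 0.0193, p₀ = 0.00942.
Under exogeneity and monotonicity, PS = (p₁ − p₀) / (1 − p₀).
PS = (0.0193 − 0.00942) / (1 − 0.00942) = 0.00988 / 0.99058 ≈ 0.0100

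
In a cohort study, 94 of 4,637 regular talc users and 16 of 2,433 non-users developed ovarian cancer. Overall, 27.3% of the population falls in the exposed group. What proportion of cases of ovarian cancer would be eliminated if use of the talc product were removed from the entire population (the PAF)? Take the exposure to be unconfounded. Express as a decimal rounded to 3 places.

PAF ≈ 0.362

p₁ = P(outcome | exposed) = 94/4637 = 0.020272
p₀ = P(outcome | unexposed) = 16/2433 = 0.0065762
Overall risk P(Y=1) = π·p₁ + (1−π)·p₀ = 0.273×0.020272 + 0.727×0.0065762 = 0.010315.
Under exogeneity, PAF = [P(Y=1) − p₀] / P(Y=1).
PAF = (0.010315 − 0.0065762) / 0.010315 ≈ 0.3625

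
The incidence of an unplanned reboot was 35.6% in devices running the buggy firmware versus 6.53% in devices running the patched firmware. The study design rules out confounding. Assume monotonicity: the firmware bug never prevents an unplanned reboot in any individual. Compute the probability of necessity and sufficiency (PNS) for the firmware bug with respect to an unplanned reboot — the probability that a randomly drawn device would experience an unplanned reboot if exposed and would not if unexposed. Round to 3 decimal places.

PNS ≈ 0.291

p₁ = 0.356, p₀ = 0.0653.
Under exogeneity and monotonicity, PNS = p₁ − p₀.
PNS = 0.356 − 0.0653 = 0.2907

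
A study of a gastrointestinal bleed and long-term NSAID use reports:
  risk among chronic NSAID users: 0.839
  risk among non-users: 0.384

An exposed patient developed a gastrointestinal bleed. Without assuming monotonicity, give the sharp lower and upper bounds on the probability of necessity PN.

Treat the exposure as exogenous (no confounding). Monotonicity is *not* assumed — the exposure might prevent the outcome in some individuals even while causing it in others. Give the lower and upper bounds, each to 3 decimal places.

0.542 ≤ PN ≤ 0.734

Let p₁ = 0.839, p₀ = 0.384.
Under exogeneity alone the bounds on PN are max{0,(p₁−p₀)/p₁} ≤ PN ≤ min{1,(1−p₀)/p₁}.
  lower = (p₁ − p₀)/p₁ = 0.455 / 0.839 ≈ 0.5423
  upper = min{1, (1 − p₀)/p₁} = 0.616 / 0.839 ≈ 0.7342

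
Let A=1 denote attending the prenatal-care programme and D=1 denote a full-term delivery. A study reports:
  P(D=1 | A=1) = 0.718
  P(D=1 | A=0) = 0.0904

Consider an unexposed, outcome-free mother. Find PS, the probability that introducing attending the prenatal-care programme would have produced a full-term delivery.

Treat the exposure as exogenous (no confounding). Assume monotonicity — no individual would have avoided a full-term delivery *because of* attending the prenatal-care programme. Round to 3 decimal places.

PS ≈ 0.690

Let p₁ = 0.718, p₀ = 0.0904.
Under exogeneity and monotonicity, PS = (p₁ − p₀) / (1 − p₀).
PS = (0.718 − 0.0904) / (1 − 0.0904) = 0.6276 / 0.9096 ≈ 0.6900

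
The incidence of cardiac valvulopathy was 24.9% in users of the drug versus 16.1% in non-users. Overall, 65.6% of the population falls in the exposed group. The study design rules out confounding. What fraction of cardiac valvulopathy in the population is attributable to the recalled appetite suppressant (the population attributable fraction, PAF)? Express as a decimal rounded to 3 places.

PAF ≈ 0.264

p₁ = 0.249, p₀ = 0.161.
Overall risk P(Y=1) = π·p₁ + (1−π)·p₀ = 0.656×0.249 + 0.344×0.161 = 0.21873.
Under exogeneity, PAF = [P(Y=1) − p₀] / P(Y=1).
PAF = (0.21873 − 0.161) / 0.21873 ≈ 0.2639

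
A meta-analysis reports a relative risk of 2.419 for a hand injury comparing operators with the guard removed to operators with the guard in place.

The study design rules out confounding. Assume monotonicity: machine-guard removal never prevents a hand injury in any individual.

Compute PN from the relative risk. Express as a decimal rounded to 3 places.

Under exogeneity and monotonicity, PN = (RR − 1) / RR = 1 − 1/RR.
PN = (2.419 − 1) / 2.419 = 1.419 / 2.419 ≈ 0.5866

PN ≈ 0.587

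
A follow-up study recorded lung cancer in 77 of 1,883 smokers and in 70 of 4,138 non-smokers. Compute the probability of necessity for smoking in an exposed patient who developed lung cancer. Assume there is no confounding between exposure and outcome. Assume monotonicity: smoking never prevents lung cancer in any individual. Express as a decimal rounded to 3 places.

PN ≈ 0.586

p₁ = P(outcome | exposed) = 77/1883 = 0.040892
p₀ = P(outcome | unexposed) = 70/4138 = 0.016916
Under exogeneity and monotonicity, PN = (p₁ − p₀) / p₁.
PN = (0.040892 − 0.016916) / 0.040892 = 0.023976 / 0.040892 ≈ 0.5863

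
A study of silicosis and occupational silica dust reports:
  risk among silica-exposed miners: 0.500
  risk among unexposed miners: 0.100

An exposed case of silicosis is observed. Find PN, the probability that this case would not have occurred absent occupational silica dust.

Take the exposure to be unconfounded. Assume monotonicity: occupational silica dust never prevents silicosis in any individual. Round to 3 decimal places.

Let p₁ = 0.5, p₀ = 0.1.
Under exogeneity and monotonicity, PN = (p₁ − p₀) / p₁.
PN = (0.5 − 0.1) / 0.5 = 0.4 / 0.5 ≈ 0.8000

PN ≈ 0.800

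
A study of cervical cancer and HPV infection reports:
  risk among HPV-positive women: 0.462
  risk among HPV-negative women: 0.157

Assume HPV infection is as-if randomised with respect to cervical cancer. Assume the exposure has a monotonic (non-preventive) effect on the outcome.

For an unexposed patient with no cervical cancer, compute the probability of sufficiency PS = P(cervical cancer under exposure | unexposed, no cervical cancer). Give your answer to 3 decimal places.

Let p₁ = 0.462, p₀ = 0.157.
Under exogeneity and monotonicity, PS = (p₁ − p₀) / (1 − p₀).
PS = (0.462 − 0.157) / (1 − 0.157) = 0.305 / 0.843 ≈ 0.3618

PS ≈ 0.362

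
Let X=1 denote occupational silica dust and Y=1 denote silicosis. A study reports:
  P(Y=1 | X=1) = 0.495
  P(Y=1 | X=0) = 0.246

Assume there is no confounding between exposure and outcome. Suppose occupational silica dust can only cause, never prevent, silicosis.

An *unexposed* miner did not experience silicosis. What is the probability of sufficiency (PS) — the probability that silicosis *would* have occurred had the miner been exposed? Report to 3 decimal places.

PS ≈ 0.330

Let p₁ = 0.495, p₀ = 0.246.
Under exogeneity and monotonicity, PS = (p₁ − p₀) / (1 − p₀).
PS = (0.495 − 0.246) / (1 − 0.246) = 0.249 / 0.754 ≈ 0.3302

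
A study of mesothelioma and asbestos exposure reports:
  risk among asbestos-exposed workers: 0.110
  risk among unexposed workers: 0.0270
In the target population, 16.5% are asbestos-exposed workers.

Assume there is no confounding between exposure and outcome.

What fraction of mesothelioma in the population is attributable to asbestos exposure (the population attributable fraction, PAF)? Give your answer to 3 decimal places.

PAF ≈ 0.337

Let p₁ = 0.11, p₀ = 0.027.
Overall risk P(Y=1) = π·p₁ + (1−π)·p₀ = 0.165×0.11 + 0.835×0.027 = 0.040695.
Under exogeneity, PAF = [P(Y=1) − p₀] / P(Y=1).
PAF = (0.040695 − 0.027) / 0.040695 ≈ 0.3365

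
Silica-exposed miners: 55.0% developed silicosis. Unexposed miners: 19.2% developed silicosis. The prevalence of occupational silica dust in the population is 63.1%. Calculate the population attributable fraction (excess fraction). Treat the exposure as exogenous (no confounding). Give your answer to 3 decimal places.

PAF ≈ 0.541

p₁ = 0.55, p₀ = 0.192.
Overall risk P(Y=1) = π·p₁ + (1−π)·p₀ = 0.631×0.55 + 0.369×0.192 = 0.4179.
Under exogeneity, PAF = [P(Y=1) − p₀] / P(Y=1).
PAF = (0.4179 − 0.192) / 0.4179 ≈ 0.5406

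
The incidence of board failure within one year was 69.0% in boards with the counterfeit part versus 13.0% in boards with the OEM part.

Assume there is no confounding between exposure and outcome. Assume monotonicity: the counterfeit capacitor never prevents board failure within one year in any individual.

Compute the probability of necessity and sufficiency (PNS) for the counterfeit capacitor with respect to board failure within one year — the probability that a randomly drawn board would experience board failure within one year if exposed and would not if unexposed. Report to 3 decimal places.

p₁ = 0.69, p₀ = 0.13.
Under exogeneity and monotonicity, PNS = p₁ − p₀.
PNS = 0.69 − 0.13 = 0.56

PNS ≈ 0.560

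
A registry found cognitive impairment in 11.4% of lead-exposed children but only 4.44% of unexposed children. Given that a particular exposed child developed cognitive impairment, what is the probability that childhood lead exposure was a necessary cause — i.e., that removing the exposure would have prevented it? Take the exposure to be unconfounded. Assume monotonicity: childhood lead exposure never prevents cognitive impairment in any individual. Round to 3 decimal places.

PN ≈ 0.611

p₁ = 0.114, p₀ = 0.0444.
Under exogeneity and monotonicity, PN = (p₁ − p₀) / p₁.
PN = (0.114 − 0.0444) / 0.114 = 0.0696 / 0.114 ≈ 0.6105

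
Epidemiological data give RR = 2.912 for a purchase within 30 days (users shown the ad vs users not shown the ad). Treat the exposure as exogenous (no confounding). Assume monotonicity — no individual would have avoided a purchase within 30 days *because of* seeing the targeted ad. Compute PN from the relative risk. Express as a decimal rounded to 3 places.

PN ≈ 0.657

Under exogeneity and monotonicity, PN = (RR − 1) / RR = 1 − 1/RR.
PN = (2.912 − 1) / 2.912 = 1.912 / 2.912 ≈ 0.6566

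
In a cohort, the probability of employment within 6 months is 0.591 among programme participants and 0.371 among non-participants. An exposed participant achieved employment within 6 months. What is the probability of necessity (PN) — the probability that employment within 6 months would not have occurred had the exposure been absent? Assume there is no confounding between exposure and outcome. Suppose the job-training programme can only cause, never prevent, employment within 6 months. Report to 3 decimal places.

PN ≈ 0.372

Let p₁ = 0.591, p₀ = 0.371.
Under exogeneity and monotonicity, PN = (p₁ − p₀) / p₁.
PN = (0.591 − 0.371) / 0.591 = 0.22 / 0.591 ≈ 0.3723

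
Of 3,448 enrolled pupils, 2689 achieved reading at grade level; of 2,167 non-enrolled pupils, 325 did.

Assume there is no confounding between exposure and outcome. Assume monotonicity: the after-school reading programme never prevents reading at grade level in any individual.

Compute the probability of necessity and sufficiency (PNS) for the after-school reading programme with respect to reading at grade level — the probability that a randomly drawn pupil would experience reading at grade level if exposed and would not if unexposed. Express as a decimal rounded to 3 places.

PNS ≈ 0.630

p₁ = P(outcome | exposed) = 2689/3448 = 0.77987
p₀ = P(outcome | unexposed) = 325/2167 = 0.14998
Under exogeneity and monotonicity, PNS = p₁ − p₀.
PNS = 0.77987 − 0.14998 = 0.6299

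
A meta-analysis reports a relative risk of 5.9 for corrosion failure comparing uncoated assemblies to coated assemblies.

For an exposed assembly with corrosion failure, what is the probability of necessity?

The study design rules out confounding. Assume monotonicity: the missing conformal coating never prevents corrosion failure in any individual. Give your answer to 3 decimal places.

PN ≈ 0.831

Under exogeneity and monotonicity, PN = (RR − 1) / RR = 1 − 1/RR.
PN = (5.9 − 1) / 5.9 = 4.9 / 5.9 ≈ 0.8305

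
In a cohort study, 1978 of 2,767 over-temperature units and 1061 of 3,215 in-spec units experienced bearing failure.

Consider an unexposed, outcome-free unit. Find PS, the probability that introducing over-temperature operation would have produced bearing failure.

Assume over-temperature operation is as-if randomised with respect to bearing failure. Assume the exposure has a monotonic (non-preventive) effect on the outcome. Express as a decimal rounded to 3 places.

PS ≈ 0.574

p₁ = P(outcome | exposed) = 1978/2767 = 0.71485
p₀ = P(outcome | unexposed) = 1061/3215 = 0.33002
Under exogeneity and monotonicity, PS = (p₁ − p₀) / (1 − p₀).
PS = (0.71485 − 0.33002) / (1 − 0.33002) = 0.38484 / 0.66998 ≈ 0.5744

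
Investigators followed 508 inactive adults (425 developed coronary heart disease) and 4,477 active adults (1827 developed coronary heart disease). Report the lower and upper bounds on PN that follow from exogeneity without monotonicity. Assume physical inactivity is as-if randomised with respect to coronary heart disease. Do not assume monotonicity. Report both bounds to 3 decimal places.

0.512 ≤ PN ≤ 0.708

p₁ = P(outcome | exposed) = 425/508 = 0.83661
p₀ = P(outcome | unexposed) = 1827/4477 = 0.40809
Under exogeneity alone the bounds on PN are max{0,(p₁−p₀)/p₁} ≤ PN ≤ min{1,(1−p₀)/p₁}.
  lower = (p₁ − p₀)/p₁ = 0.42853 / 0.83661 ≈ 0.5122
  upper = min{1, (1 − p₀)/p₁} = 0.59191 / 0.83661 ≈ 0.7075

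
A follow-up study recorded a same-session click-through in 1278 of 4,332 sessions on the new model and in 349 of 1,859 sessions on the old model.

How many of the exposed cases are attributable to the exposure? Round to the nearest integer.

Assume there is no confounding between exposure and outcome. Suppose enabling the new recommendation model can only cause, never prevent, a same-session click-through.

about 465 cases

p₁ = P(outcome | exposed) = 1278/4332 = 0.29501
p₀ = P(outcome | unexposed) = 349/1859 = 0.18774
PN = (p₁ − p₀)/p₁ = (0.29501 − 0.18774) / 0.29501 ≈ 0.36364.
Attributable cases ≈ PN × (exposed cases) = 0.36364 × 1278 ≈ 464.73.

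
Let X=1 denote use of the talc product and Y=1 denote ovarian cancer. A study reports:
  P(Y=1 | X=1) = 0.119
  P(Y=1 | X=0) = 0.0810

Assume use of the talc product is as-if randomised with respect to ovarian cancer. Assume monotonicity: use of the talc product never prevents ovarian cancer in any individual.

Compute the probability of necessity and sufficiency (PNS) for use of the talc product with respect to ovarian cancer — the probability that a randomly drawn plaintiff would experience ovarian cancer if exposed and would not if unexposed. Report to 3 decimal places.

PNS ≈ 0.038

Let p₁ = 0.119, p₀ = 0.081.
Under exogeneity and monotonicity, PNS = p₁ − p₀.
PNS = 0.119 − 0.081 = 0.038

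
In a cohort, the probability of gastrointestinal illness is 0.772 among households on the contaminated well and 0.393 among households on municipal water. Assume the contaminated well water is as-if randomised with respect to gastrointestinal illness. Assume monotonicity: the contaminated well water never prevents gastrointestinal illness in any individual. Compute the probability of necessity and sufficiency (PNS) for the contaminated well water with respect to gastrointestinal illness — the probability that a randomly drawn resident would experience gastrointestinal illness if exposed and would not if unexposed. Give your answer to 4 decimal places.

PNS ≈ 0.3790

Let p₁ = 0.772, p₀ = 0.393.
Under exogeneity and monotonicity, PNS = p₁ − p₀.
PNS = 0.772 − 0.393 = 0.379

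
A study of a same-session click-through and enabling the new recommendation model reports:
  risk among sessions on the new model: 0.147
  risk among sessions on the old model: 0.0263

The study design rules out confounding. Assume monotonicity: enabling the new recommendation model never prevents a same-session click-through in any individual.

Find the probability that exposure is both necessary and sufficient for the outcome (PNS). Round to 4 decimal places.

PNS ≈ 0.1207

Let p₁ = 0.147, p₀ = 0.0263.
Under exogeneity and monotonicity, PNS = p₁ − p₀.
PNS = 0.147 − 0.0263 = 0.1207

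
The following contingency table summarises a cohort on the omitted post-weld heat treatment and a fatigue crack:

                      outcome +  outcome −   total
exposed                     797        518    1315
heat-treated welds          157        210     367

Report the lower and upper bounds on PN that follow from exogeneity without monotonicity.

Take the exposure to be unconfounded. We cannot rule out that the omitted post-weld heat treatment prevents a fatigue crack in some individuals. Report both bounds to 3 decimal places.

0.294 ≤ PN ≤ 0.944

p₁ = P(outcome | exposed) = 797/1315 = 0.60608
p₀ = P(outcome | unexposed) = 157/367 = 0.42779
Under exogeneity alone the bounds on PN are max{0,(p₁−p₀)/p₁} ≤ PN ≤ min{1,(1−p₀)/p₁}.
  lower = (p₁ − p₀)/p₁ = 0.17829 / 0.60608 ≈ 0.2942
  upper = min{1, (1 − p₀)/p₁} = 0.57221 / 0.60608 ≈ 0.9441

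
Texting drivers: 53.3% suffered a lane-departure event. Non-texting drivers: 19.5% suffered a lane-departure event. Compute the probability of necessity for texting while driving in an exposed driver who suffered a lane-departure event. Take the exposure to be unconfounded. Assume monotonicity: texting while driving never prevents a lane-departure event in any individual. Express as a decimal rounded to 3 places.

p₁ = 0.533, p₀ = 0.195.
Under exogeneity and monotonicity, PN = (p₁ − p₀) / p₁.
PN = (0.533 − 0.195) / 0.533 = 0.338 / 0.533 ≈ 0.6341

PN ≈ 0.634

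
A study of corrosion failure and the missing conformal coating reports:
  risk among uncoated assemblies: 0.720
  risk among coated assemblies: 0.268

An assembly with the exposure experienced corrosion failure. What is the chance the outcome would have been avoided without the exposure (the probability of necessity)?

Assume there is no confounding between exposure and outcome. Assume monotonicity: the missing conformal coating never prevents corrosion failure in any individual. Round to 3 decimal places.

Let p₁ = 0.72, p₀ = 0.268.
Under exogeneity and monotonicity, PN = (p₁ − p₀) / p₁.
PN = (0.72 − 0.268) / 0.72 = 0.452 / 0.72 ≈ 0.6278

PN ≈ 0.628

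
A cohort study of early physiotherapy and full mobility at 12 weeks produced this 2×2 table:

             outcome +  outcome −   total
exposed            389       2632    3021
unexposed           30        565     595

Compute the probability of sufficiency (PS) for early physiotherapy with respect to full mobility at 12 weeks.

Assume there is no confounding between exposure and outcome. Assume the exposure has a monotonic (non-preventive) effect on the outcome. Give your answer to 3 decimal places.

PS ≈ 0.083

p₁ = P(outcome | exposed) = 389/3021 = 0.12877
p₀ = P(outcome | unexposed) = 30/595 = 0.05042
Under exogeneity and monotonicity, PS = (p₁ − p₀) / (1 − p₀).
PS = (0.12877 − 0.05042) / (1 − 0.05042) = 0.078345 / 0.94958 ≈ 0.0825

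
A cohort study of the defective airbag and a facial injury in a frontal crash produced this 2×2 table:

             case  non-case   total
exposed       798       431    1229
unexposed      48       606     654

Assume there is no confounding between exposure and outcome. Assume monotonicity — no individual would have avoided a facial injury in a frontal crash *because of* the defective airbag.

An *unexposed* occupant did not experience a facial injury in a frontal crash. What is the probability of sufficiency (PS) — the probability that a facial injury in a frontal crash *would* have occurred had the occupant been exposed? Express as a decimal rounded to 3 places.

p₁ = P(outcome | exposed) = 798/1229 = 0.64931
p₀ = P(outcome | unexposed) = 48/654 = 0.073394
Under exogeneity and monotonicity, PS = (p₁ − p₀) / (1 − p₀).
PS = (0.64931 − 0.073394) / (1 − 0.073394) = 0.57591 / 0.92661 ≈ 0.6215

PS ≈ 0.622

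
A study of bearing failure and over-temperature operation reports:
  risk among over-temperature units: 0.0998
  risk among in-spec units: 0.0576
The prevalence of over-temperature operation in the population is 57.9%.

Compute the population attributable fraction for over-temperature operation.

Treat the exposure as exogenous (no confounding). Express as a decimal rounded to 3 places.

Let p₁ = 0.0998, p₀ = 0.0576.
Overall risk P(Y=1) = π·p₁ + (1−π)·p₀ = 0.579×0.0998 + 0.421×0.0576 = 0.082034.
Under exogeneity, PAF = [P(Y=1) − p₀] / P(Y=1).
PAF = (0.082034 − 0.0576) / 0.082034 ≈ 0.2979

PAF ≈ 0.298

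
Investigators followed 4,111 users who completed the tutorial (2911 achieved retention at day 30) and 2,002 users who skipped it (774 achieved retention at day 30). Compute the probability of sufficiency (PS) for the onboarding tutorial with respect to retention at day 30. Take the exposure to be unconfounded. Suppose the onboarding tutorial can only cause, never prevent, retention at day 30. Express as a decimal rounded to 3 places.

PS ≈ 0.524

p₁ = P(outcome | exposed) = 2911/4111 = 0.7081
p₀ = P(outcome | unexposed) = 774/2002 = 0.38661
Under exogeneity and monotonicity, PS = (p₁ − p₀) / (1 − p₀).
PS = (0.7081 − 0.38661) / (1 − 0.38661) = 0.32149 / 0.61339 ≈ 0.5241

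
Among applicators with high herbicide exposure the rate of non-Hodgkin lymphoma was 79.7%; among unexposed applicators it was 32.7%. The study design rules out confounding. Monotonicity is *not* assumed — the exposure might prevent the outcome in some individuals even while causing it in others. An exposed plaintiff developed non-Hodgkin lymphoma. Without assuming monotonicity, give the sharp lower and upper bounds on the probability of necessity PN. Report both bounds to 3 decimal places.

0.590 ≤ PN ≤ 0.844

p₁ = 0.797, p₀ = 0.327.
Under exogeneity alone the bounds on PN are max{0,(p₁−p₀)/p₁} ≤ PN ≤ min{1,(1−p₀)/p₁}.
  lower = (p₁ − p₀)/p₁ = 0.47 / 0.797 ≈ 0.5897
  upper = min{1, (1 − p₀)/p₁} = 0.673 / 0.797 ≈ 0.8444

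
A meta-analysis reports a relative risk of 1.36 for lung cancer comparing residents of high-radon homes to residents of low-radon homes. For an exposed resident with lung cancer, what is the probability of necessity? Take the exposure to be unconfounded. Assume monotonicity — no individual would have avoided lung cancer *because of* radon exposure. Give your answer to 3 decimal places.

PN ≈ 0.265

Under exogeneity and monotonicity, PN = (RR − 1) / RR = 1 − 1/RR.
PN = (1.36 − 1) / 1.36 = 0.36 / 1.36 ≈ 0.2647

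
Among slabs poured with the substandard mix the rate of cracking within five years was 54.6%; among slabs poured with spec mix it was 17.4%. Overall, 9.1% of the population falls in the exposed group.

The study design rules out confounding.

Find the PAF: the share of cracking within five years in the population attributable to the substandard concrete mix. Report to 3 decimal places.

p₁ = 0.546, p₀ = 0.174.
Overall risk P(Y=1) = π·p₁ + (1−π)·p₀ = 0.091×0.546 + 0.909×0.174 = 0.20785.
Under exogeneity, PAF = [P(Y=1) − p₀] / P(Y=1).
PAF = (0.20785 − 0.174) / 0.20785 ≈ 0.1629

PAF ≈ 0.163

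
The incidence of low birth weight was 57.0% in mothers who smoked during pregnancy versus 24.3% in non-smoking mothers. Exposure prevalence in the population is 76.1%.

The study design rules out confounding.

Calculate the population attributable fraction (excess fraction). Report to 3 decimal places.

PAF ≈ 0.506

p₁ = 0.57, p₀ = 0.243.
Overall risk P(Y=1) = π·p₁ + (1−π)·p₀ = 0.761×0.57 + 0.239×0.243 = 0.49185.
Under exogeneity, PAF = [P(Y=1) − p₀] / P(Y=1).
PAF = (0.49185 − 0.243) / 0.49185 ≈ 0.5059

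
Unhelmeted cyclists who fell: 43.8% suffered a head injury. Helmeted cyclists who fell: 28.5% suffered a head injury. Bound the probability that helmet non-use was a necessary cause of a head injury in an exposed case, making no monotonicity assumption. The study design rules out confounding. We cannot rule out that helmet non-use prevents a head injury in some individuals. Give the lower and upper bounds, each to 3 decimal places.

0.349 ≤ PN ≤ 1.000

p₁ = 0.438, p₀ = 0.285.
Under exogeneity alone the bounds on PN are max{0,(p₁−p₀)/p₁} ≤ PN ≤ min{1,(1−p₀)/p₁}.
  lower = (p₁ − p₀)/p₁ = 0.153 / 0.438 ≈ 0.3493
  upper = min{1, (1 − p₀)/p₁} = 0.715 / 0.438 ≈ 1.6324 → capped at 1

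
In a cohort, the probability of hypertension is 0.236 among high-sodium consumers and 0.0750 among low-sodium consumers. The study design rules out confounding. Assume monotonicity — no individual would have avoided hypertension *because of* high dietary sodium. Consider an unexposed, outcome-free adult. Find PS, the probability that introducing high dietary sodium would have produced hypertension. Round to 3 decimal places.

Let p₁ = 0.236, p₀ = 0.075.
Under exogeneity and monotonicity, PS = (p₁ − p₀) / (1 − p₀).
PS = (0.236 − 0.075) / (1 − 0.075) = 0.161 / 0.925 ≈ 0.1741

PS ≈ 0.174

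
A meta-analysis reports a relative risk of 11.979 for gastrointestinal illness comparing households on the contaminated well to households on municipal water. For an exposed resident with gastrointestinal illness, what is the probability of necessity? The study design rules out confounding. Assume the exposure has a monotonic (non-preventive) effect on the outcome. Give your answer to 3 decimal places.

Under exogeneity and monotonicity, PN = (RR − 1) / RR = 1 − 1/RR.
PN = (11.979 − 1) / 11.979 = 10.98 / 11.979 ≈ 0.9165

PN ≈ 0.917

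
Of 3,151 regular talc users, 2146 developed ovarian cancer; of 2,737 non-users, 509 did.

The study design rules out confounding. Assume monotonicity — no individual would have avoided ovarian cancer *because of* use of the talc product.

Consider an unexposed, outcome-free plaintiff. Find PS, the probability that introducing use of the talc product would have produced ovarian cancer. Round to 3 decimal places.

p₁ = P(outcome | exposed) = 2146/3151 = 0.68105
p₀ = P(outcome | unexposed) = 509/2737 = 0.18597
Under exogeneity and monotonicity, PS = (p₁ − p₀) / (1 − p₀).
PS = (0.68105 − 0.18597) / (1 − 0.18597) = 0.49508 / 0.81403 ≈ 0.6082

PS ≈ 0.608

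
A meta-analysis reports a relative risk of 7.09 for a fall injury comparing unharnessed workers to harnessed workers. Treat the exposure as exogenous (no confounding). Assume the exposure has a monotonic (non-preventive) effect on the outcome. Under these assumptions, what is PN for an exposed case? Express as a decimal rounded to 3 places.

Under exogeneity and monotonicity, PN = (RR − 1) / RR = 1 − 1/RR.
PN = (7.09 − 1) / 7.09 = 6.09 / 7.09 ≈ 0.8590

PN ≈ 0.859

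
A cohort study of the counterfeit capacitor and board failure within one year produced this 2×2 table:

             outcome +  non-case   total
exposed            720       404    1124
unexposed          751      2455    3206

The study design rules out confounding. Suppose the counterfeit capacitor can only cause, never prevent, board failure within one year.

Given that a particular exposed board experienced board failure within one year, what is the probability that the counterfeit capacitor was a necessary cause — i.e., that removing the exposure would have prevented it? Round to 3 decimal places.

p₁ = P(outcome | exposed) = 720/1124 = 0.64057
p₀ = P(outcome | unexposed) = 751/3206 = 0.23425
Under exogeneity and monotonicity, PN = (p₁ − p₀) / p₁.
PN = (0.64057 − 0.23425) / 0.64057 = 0.40632 / 0.64057 ≈ 0.6343

PN ≈ 0.634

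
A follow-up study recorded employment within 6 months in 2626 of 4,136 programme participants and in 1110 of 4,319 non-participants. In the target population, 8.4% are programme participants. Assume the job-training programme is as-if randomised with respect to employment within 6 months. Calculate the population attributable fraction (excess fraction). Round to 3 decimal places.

PAF ≈ 0.110

p₁ = P(outcome | exposed) = 2626/4136 = 0.63491
p₀ = P(outcome | unexposed) = 1110/4319 = 0.257
Overall risk P(Y=1) = π·p₁ + (1−π)·p₀ = 0.084×0.63491 + 0.916×0.257 = 0.28875.
Under exogeneity, PAF = [P(Y=1) − p₀] / P(Y=1).
PAF = (0.28875 − 0.257) / 0.28875 ≈ 0.1099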